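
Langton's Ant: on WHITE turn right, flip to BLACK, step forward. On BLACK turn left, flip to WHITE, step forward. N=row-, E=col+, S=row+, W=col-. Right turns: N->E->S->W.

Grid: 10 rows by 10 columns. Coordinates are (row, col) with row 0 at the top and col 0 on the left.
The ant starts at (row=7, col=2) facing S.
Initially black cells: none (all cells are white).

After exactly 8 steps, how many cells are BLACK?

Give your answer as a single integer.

Answer: 6

Derivation:
Step 1: on WHITE (7,2): turn R to W, flip to black, move to (7,1). |black|=1
Step 2: on WHITE (7,1): turn R to N, flip to black, move to (6,1). |black|=2
Step 3: on WHITE (6,1): turn R to E, flip to black, move to (6,2). |black|=3
Step 4: on WHITE (6,2): turn R to S, flip to black, move to (7,2). |black|=4
Step 5: on BLACK (7,2): turn L to E, flip to white, move to (7,3). |black|=3
Step 6: on WHITE (7,3): turn R to S, flip to black, move to (8,3). |black|=4
Step 7: on WHITE (8,3): turn R to W, flip to black, move to (8,2). |black|=5
Step 8: on WHITE (8,2): turn R to N, flip to black, move to (7,2). |black|=6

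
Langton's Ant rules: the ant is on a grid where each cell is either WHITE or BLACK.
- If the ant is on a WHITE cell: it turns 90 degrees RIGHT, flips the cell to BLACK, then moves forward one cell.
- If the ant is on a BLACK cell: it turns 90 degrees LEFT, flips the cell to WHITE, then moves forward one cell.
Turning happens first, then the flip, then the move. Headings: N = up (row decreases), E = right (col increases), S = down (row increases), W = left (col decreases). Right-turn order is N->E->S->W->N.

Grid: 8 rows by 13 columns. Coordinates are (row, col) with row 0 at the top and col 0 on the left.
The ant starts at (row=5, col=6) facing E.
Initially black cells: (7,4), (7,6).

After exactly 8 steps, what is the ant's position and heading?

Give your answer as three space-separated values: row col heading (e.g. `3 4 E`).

Answer: 5 6 W

Derivation:
Step 1: on WHITE (5,6): turn R to S, flip to black, move to (6,6). |black|=3
Step 2: on WHITE (6,6): turn R to W, flip to black, move to (6,5). |black|=4
Step 3: on WHITE (6,5): turn R to N, flip to black, move to (5,5). |black|=5
Step 4: on WHITE (5,5): turn R to E, flip to black, move to (5,6). |black|=6
Step 5: on BLACK (5,6): turn L to N, flip to white, move to (4,6). |black|=5
Step 6: on WHITE (4,6): turn R to E, flip to black, move to (4,7). |black|=6
Step 7: on WHITE (4,7): turn R to S, flip to black, move to (5,7). |black|=7
Step 8: on WHITE (5,7): turn R to W, flip to black, move to (5,6). |black|=8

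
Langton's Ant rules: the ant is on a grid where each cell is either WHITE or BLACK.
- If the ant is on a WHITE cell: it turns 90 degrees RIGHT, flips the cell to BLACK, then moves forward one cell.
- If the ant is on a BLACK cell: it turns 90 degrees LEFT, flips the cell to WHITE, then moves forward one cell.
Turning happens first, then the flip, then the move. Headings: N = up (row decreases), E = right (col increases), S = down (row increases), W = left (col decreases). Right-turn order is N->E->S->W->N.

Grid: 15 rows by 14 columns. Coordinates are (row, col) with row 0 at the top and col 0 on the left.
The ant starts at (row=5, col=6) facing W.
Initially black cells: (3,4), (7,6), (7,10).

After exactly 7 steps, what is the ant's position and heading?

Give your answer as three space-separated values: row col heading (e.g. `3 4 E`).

Step 1: on WHITE (5,6): turn R to N, flip to black, move to (4,6). |black|=4
Step 2: on WHITE (4,6): turn R to E, flip to black, move to (4,7). |black|=5
Step 3: on WHITE (4,7): turn R to S, flip to black, move to (5,7). |black|=6
Step 4: on WHITE (5,7): turn R to W, flip to black, move to (5,6). |black|=7
Step 5: on BLACK (5,6): turn L to S, flip to white, move to (6,6). |black|=6
Step 6: on WHITE (6,6): turn R to W, flip to black, move to (6,5). |black|=7
Step 7: on WHITE (6,5): turn R to N, flip to black, move to (5,5). |black|=8

Answer: 5 5 N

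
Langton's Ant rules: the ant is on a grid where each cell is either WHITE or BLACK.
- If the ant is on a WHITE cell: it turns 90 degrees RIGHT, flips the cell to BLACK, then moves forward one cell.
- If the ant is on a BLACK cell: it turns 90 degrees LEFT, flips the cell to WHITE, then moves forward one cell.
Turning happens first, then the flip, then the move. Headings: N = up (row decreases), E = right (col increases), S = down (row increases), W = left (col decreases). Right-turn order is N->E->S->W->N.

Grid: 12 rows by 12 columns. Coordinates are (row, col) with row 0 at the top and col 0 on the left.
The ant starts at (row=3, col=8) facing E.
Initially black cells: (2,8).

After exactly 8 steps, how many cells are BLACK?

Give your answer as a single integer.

Step 1: on WHITE (3,8): turn R to S, flip to black, move to (4,8). |black|=2
Step 2: on WHITE (4,8): turn R to W, flip to black, move to (4,7). |black|=3
Step 3: on WHITE (4,7): turn R to N, flip to black, move to (3,7). |black|=4
Step 4: on WHITE (3,7): turn R to E, flip to black, move to (3,8). |black|=5
Step 5: on BLACK (3,8): turn L to N, flip to white, move to (2,8). |black|=4
Step 6: on BLACK (2,8): turn L to W, flip to white, move to (2,7). |black|=3
Step 7: on WHITE (2,7): turn R to N, flip to black, move to (1,7). |black|=4
Step 8: on WHITE (1,7): turn R to E, flip to black, move to (1,8). |black|=5

Answer: 5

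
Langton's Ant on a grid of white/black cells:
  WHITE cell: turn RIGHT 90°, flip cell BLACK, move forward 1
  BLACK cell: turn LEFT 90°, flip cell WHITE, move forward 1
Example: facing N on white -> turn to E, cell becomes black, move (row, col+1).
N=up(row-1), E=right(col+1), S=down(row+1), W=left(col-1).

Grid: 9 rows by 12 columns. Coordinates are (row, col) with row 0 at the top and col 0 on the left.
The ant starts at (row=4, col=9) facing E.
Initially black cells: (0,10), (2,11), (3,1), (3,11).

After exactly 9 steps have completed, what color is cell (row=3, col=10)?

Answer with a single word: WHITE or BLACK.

Step 1: on WHITE (4,9): turn R to S, flip to black, move to (5,9). |black|=5
Step 2: on WHITE (5,9): turn R to W, flip to black, move to (5,8). |black|=6
Step 3: on WHITE (5,8): turn R to N, flip to black, move to (4,8). |black|=7
Step 4: on WHITE (4,8): turn R to E, flip to black, move to (4,9). |black|=8
Step 5: on BLACK (4,9): turn L to N, flip to white, move to (3,9). |black|=7
Step 6: on WHITE (3,9): turn R to E, flip to black, move to (3,10). |black|=8
Step 7: on WHITE (3,10): turn R to S, flip to black, move to (4,10). |black|=9
Step 8: on WHITE (4,10): turn R to W, flip to black, move to (4,9). |black|=10
Step 9: on WHITE (4,9): turn R to N, flip to black, move to (3,9). |black|=11

Answer: BLACK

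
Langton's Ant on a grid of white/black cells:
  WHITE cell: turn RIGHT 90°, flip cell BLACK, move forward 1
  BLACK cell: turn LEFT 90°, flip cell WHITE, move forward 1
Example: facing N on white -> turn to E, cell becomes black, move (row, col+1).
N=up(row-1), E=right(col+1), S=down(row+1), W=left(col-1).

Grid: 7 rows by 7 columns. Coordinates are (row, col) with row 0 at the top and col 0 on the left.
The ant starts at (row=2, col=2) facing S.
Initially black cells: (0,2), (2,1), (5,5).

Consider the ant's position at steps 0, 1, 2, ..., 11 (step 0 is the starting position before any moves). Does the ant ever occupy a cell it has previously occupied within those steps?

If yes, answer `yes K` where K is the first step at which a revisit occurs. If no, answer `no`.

Step 1: on WHITE (2,2): turn R to W, flip to black, move to (2,1). |black|=4 — new cell
Step 2: on BLACK (2,1): turn L to S, flip to white, move to (3,1). |black|=3 — new cell
Step 3: on WHITE (3,1): turn R to W, flip to black, move to (3,0). |black|=4 — new cell
Step 4: on WHITE (3,0): turn R to N, flip to black, move to (2,0). |black|=5 — new cell
Step 5: on WHITE (2,0): turn R to E, flip to black, move to (2,1). |black|=6 — REVISIT

Answer: yes 5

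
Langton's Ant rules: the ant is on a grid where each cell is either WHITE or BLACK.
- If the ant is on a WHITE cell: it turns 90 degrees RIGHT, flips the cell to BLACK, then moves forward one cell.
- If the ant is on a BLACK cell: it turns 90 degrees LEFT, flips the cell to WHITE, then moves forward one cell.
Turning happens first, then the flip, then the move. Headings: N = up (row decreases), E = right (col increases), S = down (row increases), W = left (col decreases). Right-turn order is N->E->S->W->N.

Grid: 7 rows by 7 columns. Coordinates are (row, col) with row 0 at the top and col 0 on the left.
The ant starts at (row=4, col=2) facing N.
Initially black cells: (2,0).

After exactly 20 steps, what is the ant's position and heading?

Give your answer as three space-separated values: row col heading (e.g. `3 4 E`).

Answer: 6 0 S

Derivation:
Step 1: on WHITE (4,2): turn R to E, flip to black, move to (4,3). |black|=2
Step 2: on WHITE (4,3): turn R to S, flip to black, move to (5,3). |black|=3
Step 3: on WHITE (5,3): turn R to W, flip to black, move to (5,2). |black|=4
Step 4: on WHITE (5,2): turn R to N, flip to black, move to (4,2). |black|=5
Step 5: on BLACK (4,2): turn L to W, flip to white, move to (4,1). |black|=4
Step 6: on WHITE (4,1): turn R to N, flip to black, move to (3,1). |black|=5
Step 7: on WHITE (3,1): turn R to E, flip to black, move to (3,2). |black|=6
Step 8: on WHITE (3,2): turn R to S, flip to black, move to (4,2). |black|=7
Step 9: on WHITE (4,2): turn R to W, flip to black, move to (4,1). |black|=8
Step 10: on BLACK (4,1): turn L to S, flip to white, move to (5,1). |black|=7
Step 11: on WHITE (5,1): turn R to W, flip to black, move to (5,0). |black|=8
Step 12: on WHITE (5,0): turn R to N, flip to black, move to (4,0). |black|=9
Step 13: on WHITE (4,0): turn R to E, flip to black, move to (4,1). |black|=10
Step 14: on WHITE (4,1): turn R to S, flip to black, move to (5,1). |black|=11
Step 15: on BLACK (5,1): turn L to E, flip to white, move to (5,2). |black|=10
Step 16: on BLACK (5,2): turn L to N, flip to white, move to (4,2). |black|=9
Step 17: on BLACK (4,2): turn L to W, flip to white, move to (4,1). |black|=8
Step 18: on BLACK (4,1): turn L to S, flip to white, move to (5,1). |black|=7
Step 19: on WHITE (5,1): turn R to W, flip to black, move to (5,0). |black|=8
Step 20: on BLACK (5,0): turn L to S, flip to white, move to (6,0). |black|=7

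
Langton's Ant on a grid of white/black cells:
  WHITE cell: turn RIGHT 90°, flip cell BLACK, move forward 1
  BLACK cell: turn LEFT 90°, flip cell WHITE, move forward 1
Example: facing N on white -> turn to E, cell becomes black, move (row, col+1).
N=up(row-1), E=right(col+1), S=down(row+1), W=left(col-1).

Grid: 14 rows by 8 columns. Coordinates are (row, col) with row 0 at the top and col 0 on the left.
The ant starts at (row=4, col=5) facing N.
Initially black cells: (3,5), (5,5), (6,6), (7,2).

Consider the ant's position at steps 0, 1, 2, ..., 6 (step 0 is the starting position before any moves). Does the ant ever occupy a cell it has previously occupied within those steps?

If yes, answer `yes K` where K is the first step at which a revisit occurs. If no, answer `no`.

Step 1: on WHITE (4,5): turn R to E, flip to black, move to (4,6). |black|=5 — new cell
Step 2: on WHITE (4,6): turn R to S, flip to black, move to (5,6). |black|=6 — new cell
Step 3: on WHITE (5,6): turn R to W, flip to black, move to (5,5). |black|=7 — new cell
Step 4: on BLACK (5,5): turn L to S, flip to white, move to (6,5). |black|=6 — new cell
Step 5: on WHITE (6,5): turn R to W, flip to black, move to (6,4). |black|=7 — new cell
Step 6: on WHITE (6,4): turn R to N, flip to black, move to (5,4). |black|=8 — new cell
No revisit within 6 steps.

Answer: no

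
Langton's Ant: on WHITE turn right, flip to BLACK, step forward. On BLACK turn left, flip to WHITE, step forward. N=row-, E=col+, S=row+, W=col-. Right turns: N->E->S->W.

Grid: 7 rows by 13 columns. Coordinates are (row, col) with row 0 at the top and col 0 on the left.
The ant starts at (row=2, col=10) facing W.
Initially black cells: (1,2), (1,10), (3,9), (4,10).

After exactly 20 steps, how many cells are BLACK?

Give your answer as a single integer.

Answer: 10

Derivation:
Step 1: on WHITE (2,10): turn R to N, flip to black, move to (1,10). |black|=5
Step 2: on BLACK (1,10): turn L to W, flip to white, move to (1,9). |black|=4
Step 3: on WHITE (1,9): turn R to N, flip to black, move to (0,9). |black|=5
Step 4: on WHITE (0,9): turn R to E, flip to black, move to (0,10). |black|=6
Step 5: on WHITE (0,10): turn R to S, flip to black, move to (1,10). |black|=7
Step 6: on WHITE (1,10): turn R to W, flip to black, move to (1,9). |black|=8
Step 7: on BLACK (1,9): turn L to S, flip to white, move to (2,9). |black|=7
Step 8: on WHITE (2,9): turn R to W, flip to black, move to (2,8). |black|=8
Step 9: on WHITE (2,8): turn R to N, flip to black, move to (1,8). |black|=9
Step 10: on WHITE (1,8): turn R to E, flip to black, move to (1,9). |black|=10
Step 11: on WHITE (1,9): turn R to S, flip to black, move to (2,9). |black|=11
Step 12: on BLACK (2,9): turn L to E, flip to white, move to (2,10). |black|=10
Step 13: on BLACK (2,10): turn L to N, flip to white, move to (1,10). |black|=9
Step 14: on BLACK (1,10): turn L to W, flip to white, move to (1,9). |black|=8
Step 15: on BLACK (1,9): turn L to S, flip to white, move to (2,9). |black|=7
Step 16: on WHITE (2,9): turn R to W, flip to black, move to (2,8). |black|=8
Step 17: on BLACK (2,8): turn L to S, flip to white, move to (3,8). |black|=7
Step 18: on WHITE (3,8): turn R to W, flip to black, move to (3,7). |black|=8
Step 19: on WHITE (3,7): turn R to N, flip to black, move to (2,7). |black|=9
Step 20: on WHITE (2,7): turn R to E, flip to black, move to (2,8). |black|=10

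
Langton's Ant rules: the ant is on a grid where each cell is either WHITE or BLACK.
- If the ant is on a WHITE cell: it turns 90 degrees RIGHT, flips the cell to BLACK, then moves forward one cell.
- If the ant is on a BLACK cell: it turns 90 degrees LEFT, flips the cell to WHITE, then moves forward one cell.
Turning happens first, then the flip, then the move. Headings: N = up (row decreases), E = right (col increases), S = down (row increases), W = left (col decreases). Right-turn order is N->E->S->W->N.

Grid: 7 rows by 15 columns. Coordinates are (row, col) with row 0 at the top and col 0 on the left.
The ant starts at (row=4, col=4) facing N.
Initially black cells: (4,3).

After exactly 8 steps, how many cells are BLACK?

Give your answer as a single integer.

Answer: 5

Derivation:
Step 1: on WHITE (4,4): turn R to E, flip to black, move to (4,5). |black|=2
Step 2: on WHITE (4,5): turn R to S, flip to black, move to (5,5). |black|=3
Step 3: on WHITE (5,5): turn R to W, flip to black, move to (5,4). |black|=4
Step 4: on WHITE (5,4): turn R to N, flip to black, move to (4,4). |black|=5
Step 5: on BLACK (4,4): turn L to W, flip to white, move to (4,3). |black|=4
Step 6: on BLACK (4,3): turn L to S, flip to white, move to (5,3). |black|=3
Step 7: on WHITE (5,3): turn R to W, flip to black, move to (5,2). |black|=4
Step 8: on WHITE (5,2): turn R to N, flip to black, move to (4,2). |black|=5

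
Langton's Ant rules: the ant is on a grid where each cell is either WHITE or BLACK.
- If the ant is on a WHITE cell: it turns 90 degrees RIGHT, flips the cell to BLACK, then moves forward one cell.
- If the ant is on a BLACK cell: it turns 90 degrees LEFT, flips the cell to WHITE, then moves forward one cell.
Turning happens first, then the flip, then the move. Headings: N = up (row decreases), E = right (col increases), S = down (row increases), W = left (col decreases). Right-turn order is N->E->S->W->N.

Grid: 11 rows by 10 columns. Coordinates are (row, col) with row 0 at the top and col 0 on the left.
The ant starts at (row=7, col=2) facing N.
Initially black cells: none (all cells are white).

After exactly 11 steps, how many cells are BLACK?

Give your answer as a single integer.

Step 1: on WHITE (7,2): turn R to E, flip to black, move to (7,3). |black|=1
Step 2: on WHITE (7,3): turn R to S, flip to black, move to (8,3). |black|=2
Step 3: on WHITE (8,3): turn R to W, flip to black, move to (8,2). |black|=3
Step 4: on WHITE (8,2): turn R to N, flip to black, move to (7,2). |black|=4
Step 5: on BLACK (7,2): turn L to W, flip to white, move to (7,1). |black|=3
Step 6: on WHITE (7,1): turn R to N, flip to black, move to (6,1). |black|=4
Step 7: on WHITE (6,1): turn R to E, flip to black, move to (6,2). |black|=5
Step 8: on WHITE (6,2): turn R to S, flip to black, move to (7,2). |black|=6
Step 9: on WHITE (7,2): turn R to W, flip to black, move to (7,1). |black|=7
Step 10: on BLACK (7,1): turn L to S, flip to white, move to (8,1). |black|=6
Step 11: on WHITE (8,1): turn R to W, flip to black, move to (8,0). |black|=7

Answer: 7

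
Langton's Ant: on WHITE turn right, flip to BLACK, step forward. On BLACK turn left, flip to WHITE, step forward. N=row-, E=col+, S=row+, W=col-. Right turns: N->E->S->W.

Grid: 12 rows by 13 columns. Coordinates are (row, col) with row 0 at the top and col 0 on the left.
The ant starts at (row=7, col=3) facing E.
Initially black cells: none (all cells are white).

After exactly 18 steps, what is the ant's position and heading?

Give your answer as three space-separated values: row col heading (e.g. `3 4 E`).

Answer: 6 2 W

Derivation:
Step 1: on WHITE (7,3): turn R to S, flip to black, move to (8,3). |black|=1
Step 2: on WHITE (8,3): turn R to W, flip to black, move to (8,2). |black|=2
Step 3: on WHITE (8,2): turn R to N, flip to black, move to (7,2). |black|=3
Step 4: on WHITE (7,2): turn R to E, flip to black, move to (7,3). |black|=4
Step 5: on BLACK (7,3): turn L to N, flip to white, move to (6,3). |black|=3
Step 6: on WHITE (6,3): turn R to E, flip to black, move to (6,4). |black|=4
Step 7: on WHITE (6,4): turn R to S, flip to black, move to (7,4). |black|=5
Step 8: on WHITE (7,4): turn R to W, flip to black, move to (7,3). |black|=6
Step 9: on WHITE (7,3): turn R to N, flip to black, move to (6,3). |black|=7
Step 10: on BLACK (6,3): turn L to W, flip to white, move to (6,2). |black|=6
Step 11: on WHITE (6,2): turn R to N, flip to black, move to (5,2). |black|=7
Step 12: on WHITE (5,2): turn R to E, flip to black, move to (5,3). |black|=8
Step 13: on WHITE (5,3): turn R to S, flip to black, move to (6,3). |black|=9
Step 14: on WHITE (6,3): turn R to W, flip to black, move to (6,2). |black|=10
Step 15: on BLACK (6,2): turn L to S, flip to white, move to (7,2). |black|=9
Step 16: on BLACK (7,2): turn L to E, flip to white, move to (7,3). |black|=8
Step 17: on BLACK (7,3): turn L to N, flip to white, move to (6,3). |black|=7
Step 18: on BLACK (6,3): turn L to W, flip to white, move to (6,2). |black|=6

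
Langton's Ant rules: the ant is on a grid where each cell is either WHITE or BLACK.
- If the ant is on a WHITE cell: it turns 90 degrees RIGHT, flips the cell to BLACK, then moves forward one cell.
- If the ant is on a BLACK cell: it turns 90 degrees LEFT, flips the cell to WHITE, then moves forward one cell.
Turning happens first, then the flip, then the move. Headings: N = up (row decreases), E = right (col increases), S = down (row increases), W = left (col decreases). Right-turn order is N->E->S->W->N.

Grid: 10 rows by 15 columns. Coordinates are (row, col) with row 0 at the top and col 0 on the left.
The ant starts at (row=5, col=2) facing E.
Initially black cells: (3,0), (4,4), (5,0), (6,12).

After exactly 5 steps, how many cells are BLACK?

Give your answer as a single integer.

Answer: 7

Derivation:
Step 1: on WHITE (5,2): turn R to S, flip to black, move to (6,2). |black|=5
Step 2: on WHITE (6,2): turn R to W, flip to black, move to (6,1). |black|=6
Step 3: on WHITE (6,1): turn R to N, flip to black, move to (5,1). |black|=7
Step 4: on WHITE (5,1): turn R to E, flip to black, move to (5,2). |black|=8
Step 5: on BLACK (5,2): turn L to N, flip to white, move to (4,2). |black|=7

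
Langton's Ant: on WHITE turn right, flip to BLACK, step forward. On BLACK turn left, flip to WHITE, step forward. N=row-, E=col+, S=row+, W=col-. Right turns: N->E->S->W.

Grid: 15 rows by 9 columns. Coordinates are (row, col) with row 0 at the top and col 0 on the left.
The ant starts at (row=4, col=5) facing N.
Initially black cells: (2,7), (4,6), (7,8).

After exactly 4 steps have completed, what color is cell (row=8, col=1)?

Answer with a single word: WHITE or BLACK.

Answer: WHITE

Derivation:
Step 1: on WHITE (4,5): turn R to E, flip to black, move to (4,6). |black|=4
Step 2: on BLACK (4,6): turn L to N, flip to white, move to (3,6). |black|=3
Step 3: on WHITE (3,6): turn R to E, flip to black, move to (3,7). |black|=4
Step 4: on WHITE (3,7): turn R to S, flip to black, move to (4,7). |black|=5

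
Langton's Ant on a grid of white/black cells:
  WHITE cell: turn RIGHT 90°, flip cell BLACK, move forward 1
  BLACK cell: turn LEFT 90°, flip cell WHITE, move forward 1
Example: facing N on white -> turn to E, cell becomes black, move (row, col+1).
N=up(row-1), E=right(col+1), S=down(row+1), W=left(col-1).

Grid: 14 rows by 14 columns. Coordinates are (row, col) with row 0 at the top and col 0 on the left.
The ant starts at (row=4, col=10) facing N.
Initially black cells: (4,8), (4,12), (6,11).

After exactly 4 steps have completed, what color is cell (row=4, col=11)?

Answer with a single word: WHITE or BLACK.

Answer: BLACK

Derivation:
Step 1: on WHITE (4,10): turn R to E, flip to black, move to (4,11). |black|=4
Step 2: on WHITE (4,11): turn R to S, flip to black, move to (5,11). |black|=5
Step 3: on WHITE (5,11): turn R to W, flip to black, move to (5,10). |black|=6
Step 4: on WHITE (5,10): turn R to N, flip to black, move to (4,10). |black|=7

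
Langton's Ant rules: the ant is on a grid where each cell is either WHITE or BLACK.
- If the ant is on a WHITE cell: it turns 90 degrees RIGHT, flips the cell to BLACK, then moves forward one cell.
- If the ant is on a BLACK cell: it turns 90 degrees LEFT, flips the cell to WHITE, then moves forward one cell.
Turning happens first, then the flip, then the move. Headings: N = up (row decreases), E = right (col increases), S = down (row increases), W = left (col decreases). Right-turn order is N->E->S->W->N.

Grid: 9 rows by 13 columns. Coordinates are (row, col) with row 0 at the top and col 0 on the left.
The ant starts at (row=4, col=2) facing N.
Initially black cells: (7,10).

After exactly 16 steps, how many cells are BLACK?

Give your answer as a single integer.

Answer: 9

Derivation:
Step 1: on WHITE (4,2): turn R to E, flip to black, move to (4,3). |black|=2
Step 2: on WHITE (4,3): turn R to S, flip to black, move to (5,3). |black|=3
Step 3: on WHITE (5,3): turn R to W, flip to black, move to (5,2). |black|=4
Step 4: on WHITE (5,2): turn R to N, flip to black, move to (4,2). |black|=5
Step 5: on BLACK (4,2): turn L to W, flip to white, move to (4,1). |black|=4
Step 6: on WHITE (4,1): turn R to N, flip to black, move to (3,1). |black|=5
Step 7: on WHITE (3,1): turn R to E, flip to black, move to (3,2). |black|=6
Step 8: on WHITE (3,2): turn R to S, flip to black, move to (4,2). |black|=7
Step 9: on WHITE (4,2): turn R to W, flip to black, move to (4,1). |black|=8
Step 10: on BLACK (4,1): turn L to S, flip to white, move to (5,1). |black|=7
Step 11: on WHITE (5,1): turn R to W, flip to black, move to (5,0). |black|=8
Step 12: on WHITE (5,0): turn R to N, flip to black, move to (4,0). |black|=9
Step 13: on WHITE (4,0): turn R to E, flip to black, move to (4,1). |black|=10
Step 14: on WHITE (4,1): turn R to S, flip to black, move to (5,1). |black|=11
Step 15: on BLACK (5,1): turn L to E, flip to white, move to (5,2). |black|=10
Step 16: on BLACK (5,2): turn L to N, flip to white, move to (4,2). |black|=9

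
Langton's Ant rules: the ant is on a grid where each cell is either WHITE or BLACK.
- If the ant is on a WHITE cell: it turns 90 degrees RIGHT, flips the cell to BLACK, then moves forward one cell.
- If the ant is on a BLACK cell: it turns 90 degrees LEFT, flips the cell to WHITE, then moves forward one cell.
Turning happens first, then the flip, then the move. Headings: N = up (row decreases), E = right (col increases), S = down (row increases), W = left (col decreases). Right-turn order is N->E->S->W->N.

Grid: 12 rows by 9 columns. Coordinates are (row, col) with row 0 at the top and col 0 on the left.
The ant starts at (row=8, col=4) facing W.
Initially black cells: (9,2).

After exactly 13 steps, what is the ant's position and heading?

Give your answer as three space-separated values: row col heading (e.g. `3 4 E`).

Answer: 9 4 N

Derivation:
Step 1: on WHITE (8,4): turn R to N, flip to black, move to (7,4). |black|=2
Step 2: on WHITE (7,4): turn R to E, flip to black, move to (7,5). |black|=3
Step 3: on WHITE (7,5): turn R to S, flip to black, move to (8,5). |black|=4
Step 4: on WHITE (8,5): turn R to W, flip to black, move to (8,4). |black|=5
Step 5: on BLACK (8,4): turn L to S, flip to white, move to (9,4). |black|=4
Step 6: on WHITE (9,4): turn R to W, flip to black, move to (9,3). |black|=5
Step 7: on WHITE (9,3): turn R to N, flip to black, move to (8,3). |black|=6
Step 8: on WHITE (8,3): turn R to E, flip to black, move to (8,4). |black|=7
Step 9: on WHITE (8,4): turn R to S, flip to black, move to (9,4). |black|=8
Step 10: on BLACK (9,4): turn L to E, flip to white, move to (9,5). |black|=7
Step 11: on WHITE (9,5): turn R to S, flip to black, move to (10,5). |black|=8
Step 12: on WHITE (10,5): turn R to W, flip to black, move to (10,4). |black|=9
Step 13: on WHITE (10,4): turn R to N, flip to black, move to (9,4). |black|=10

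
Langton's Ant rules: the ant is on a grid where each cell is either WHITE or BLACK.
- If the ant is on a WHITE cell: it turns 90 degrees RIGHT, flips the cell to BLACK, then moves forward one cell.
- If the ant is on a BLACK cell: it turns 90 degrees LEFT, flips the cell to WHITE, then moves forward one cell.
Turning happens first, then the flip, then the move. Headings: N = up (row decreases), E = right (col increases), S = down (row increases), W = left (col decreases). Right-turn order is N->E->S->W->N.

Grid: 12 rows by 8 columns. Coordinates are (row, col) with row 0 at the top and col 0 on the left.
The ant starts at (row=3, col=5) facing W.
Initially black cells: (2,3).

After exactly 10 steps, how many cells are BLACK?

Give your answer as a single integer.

Answer: 7

Derivation:
Step 1: on WHITE (3,5): turn R to N, flip to black, move to (2,5). |black|=2
Step 2: on WHITE (2,5): turn R to E, flip to black, move to (2,6). |black|=3
Step 3: on WHITE (2,6): turn R to S, flip to black, move to (3,6). |black|=4
Step 4: on WHITE (3,6): turn R to W, flip to black, move to (3,5). |black|=5
Step 5: on BLACK (3,5): turn L to S, flip to white, move to (4,5). |black|=4
Step 6: on WHITE (4,5): turn R to W, flip to black, move to (4,4). |black|=5
Step 7: on WHITE (4,4): turn R to N, flip to black, move to (3,4). |black|=6
Step 8: on WHITE (3,4): turn R to E, flip to black, move to (3,5). |black|=7
Step 9: on WHITE (3,5): turn R to S, flip to black, move to (4,5). |black|=8
Step 10: on BLACK (4,5): turn L to E, flip to white, move to (4,6). |black|=7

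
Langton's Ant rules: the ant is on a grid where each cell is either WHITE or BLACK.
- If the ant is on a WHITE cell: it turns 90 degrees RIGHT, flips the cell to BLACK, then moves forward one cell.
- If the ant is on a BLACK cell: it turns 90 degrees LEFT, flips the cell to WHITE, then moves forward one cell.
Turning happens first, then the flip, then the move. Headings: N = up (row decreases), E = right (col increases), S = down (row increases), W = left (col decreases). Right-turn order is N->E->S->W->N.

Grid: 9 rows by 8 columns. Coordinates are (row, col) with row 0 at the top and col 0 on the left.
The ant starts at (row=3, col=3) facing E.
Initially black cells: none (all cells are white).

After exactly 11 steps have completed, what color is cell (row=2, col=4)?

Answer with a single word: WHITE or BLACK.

Answer: BLACK

Derivation:
Step 1: on WHITE (3,3): turn R to S, flip to black, move to (4,3). |black|=1
Step 2: on WHITE (4,3): turn R to W, flip to black, move to (4,2). |black|=2
Step 3: on WHITE (4,2): turn R to N, flip to black, move to (3,2). |black|=3
Step 4: on WHITE (3,2): turn R to E, flip to black, move to (3,3). |black|=4
Step 5: on BLACK (3,3): turn L to N, flip to white, move to (2,3). |black|=3
Step 6: on WHITE (2,3): turn R to E, flip to black, move to (2,4). |black|=4
Step 7: on WHITE (2,4): turn R to S, flip to black, move to (3,4). |black|=5
Step 8: on WHITE (3,4): turn R to W, flip to black, move to (3,3). |black|=6
Step 9: on WHITE (3,3): turn R to N, flip to black, move to (2,3). |black|=7
Step 10: on BLACK (2,3): turn L to W, flip to white, move to (2,2). |black|=6
Step 11: on WHITE (2,2): turn R to N, flip to black, move to (1,2). |black|=7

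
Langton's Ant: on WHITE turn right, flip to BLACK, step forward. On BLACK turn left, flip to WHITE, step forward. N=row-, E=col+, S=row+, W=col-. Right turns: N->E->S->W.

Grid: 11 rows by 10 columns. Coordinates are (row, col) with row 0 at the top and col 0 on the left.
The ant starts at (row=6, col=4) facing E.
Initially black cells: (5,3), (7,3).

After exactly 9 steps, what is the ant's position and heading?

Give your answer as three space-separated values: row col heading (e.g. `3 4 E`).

Step 1: on WHITE (6,4): turn R to S, flip to black, move to (7,4). |black|=3
Step 2: on WHITE (7,4): turn R to W, flip to black, move to (7,3). |black|=4
Step 3: on BLACK (7,3): turn L to S, flip to white, move to (8,3). |black|=3
Step 4: on WHITE (8,3): turn R to W, flip to black, move to (8,2). |black|=4
Step 5: on WHITE (8,2): turn R to N, flip to black, move to (7,2). |black|=5
Step 6: on WHITE (7,2): turn R to E, flip to black, move to (7,3). |black|=6
Step 7: on WHITE (7,3): turn R to S, flip to black, move to (8,3). |black|=7
Step 8: on BLACK (8,3): turn L to E, flip to white, move to (8,4). |black|=6
Step 9: on WHITE (8,4): turn R to S, flip to black, move to (9,4). |black|=7

Answer: 9 4 S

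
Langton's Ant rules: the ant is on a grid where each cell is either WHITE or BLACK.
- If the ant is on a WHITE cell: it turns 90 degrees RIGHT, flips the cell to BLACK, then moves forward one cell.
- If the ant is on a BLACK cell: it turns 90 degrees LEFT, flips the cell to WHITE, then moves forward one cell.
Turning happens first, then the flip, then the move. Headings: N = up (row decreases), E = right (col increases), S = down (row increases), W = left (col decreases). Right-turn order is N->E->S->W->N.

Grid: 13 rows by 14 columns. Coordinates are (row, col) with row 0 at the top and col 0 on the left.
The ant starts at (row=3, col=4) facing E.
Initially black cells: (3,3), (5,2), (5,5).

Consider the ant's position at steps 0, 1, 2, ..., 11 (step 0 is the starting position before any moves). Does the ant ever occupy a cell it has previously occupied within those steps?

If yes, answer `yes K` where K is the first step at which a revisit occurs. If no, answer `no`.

Step 1: on WHITE (3,4): turn R to S, flip to black, move to (4,4). |black|=4 — new cell
Step 2: on WHITE (4,4): turn R to W, flip to black, move to (4,3). |black|=5 — new cell
Step 3: on WHITE (4,3): turn R to N, flip to black, move to (3,3). |black|=6 — new cell
Step 4: on BLACK (3,3): turn L to W, flip to white, move to (3,2). |black|=5 — new cell
Step 5: on WHITE (3,2): turn R to N, flip to black, move to (2,2). |black|=6 — new cell
Step 6: on WHITE (2,2): turn R to E, flip to black, move to (2,3). |black|=7 — new cell
Step 7: on WHITE (2,3): turn R to S, flip to black, move to (3,3). |black|=8 — REVISIT

Answer: yes 7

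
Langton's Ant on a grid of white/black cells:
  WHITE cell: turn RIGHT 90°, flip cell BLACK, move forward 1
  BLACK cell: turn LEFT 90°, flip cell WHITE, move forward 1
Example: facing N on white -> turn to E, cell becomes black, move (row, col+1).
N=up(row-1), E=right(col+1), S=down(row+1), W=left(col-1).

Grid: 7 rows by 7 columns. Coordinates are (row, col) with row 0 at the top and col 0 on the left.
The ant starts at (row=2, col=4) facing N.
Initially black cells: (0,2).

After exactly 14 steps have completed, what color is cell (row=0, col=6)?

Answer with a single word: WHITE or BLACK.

Step 1: on WHITE (2,4): turn R to E, flip to black, move to (2,5). |black|=2
Step 2: on WHITE (2,5): turn R to S, flip to black, move to (3,5). |black|=3
Step 3: on WHITE (3,5): turn R to W, flip to black, move to (3,4). |black|=4
Step 4: on WHITE (3,4): turn R to N, flip to black, move to (2,4). |black|=5
Step 5: on BLACK (2,4): turn L to W, flip to white, move to (2,3). |black|=4
Step 6: on WHITE (2,3): turn R to N, flip to black, move to (1,3). |black|=5
Step 7: on WHITE (1,3): turn R to E, flip to black, move to (1,4). |black|=6
Step 8: on WHITE (1,4): turn R to S, flip to black, move to (2,4). |black|=7
Step 9: on WHITE (2,4): turn R to W, flip to black, move to (2,3). |black|=8
Step 10: on BLACK (2,3): turn L to S, flip to white, move to (3,3). |black|=7
Step 11: on WHITE (3,3): turn R to W, flip to black, move to (3,2). |black|=8
Step 12: on WHITE (3,2): turn R to N, flip to black, move to (2,2). |black|=9
Step 13: on WHITE (2,2): turn R to E, flip to black, move to (2,3). |black|=10
Step 14: on WHITE (2,3): turn R to S, flip to black, move to (3,3). |black|=11

Answer: WHITE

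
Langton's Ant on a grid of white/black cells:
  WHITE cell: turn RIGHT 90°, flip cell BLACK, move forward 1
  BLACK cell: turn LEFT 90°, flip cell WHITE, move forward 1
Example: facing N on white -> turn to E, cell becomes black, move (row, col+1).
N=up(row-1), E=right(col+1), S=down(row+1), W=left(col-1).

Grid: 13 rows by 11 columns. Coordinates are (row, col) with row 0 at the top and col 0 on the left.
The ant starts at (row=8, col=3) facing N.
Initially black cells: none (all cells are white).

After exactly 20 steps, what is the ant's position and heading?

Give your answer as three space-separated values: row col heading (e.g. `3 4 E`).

Step 1: on WHITE (8,3): turn R to E, flip to black, move to (8,4). |black|=1
Step 2: on WHITE (8,4): turn R to S, flip to black, move to (9,4). |black|=2
Step 3: on WHITE (9,4): turn R to W, flip to black, move to (9,3). |black|=3
Step 4: on WHITE (9,3): turn R to N, flip to black, move to (8,3). |black|=4
Step 5: on BLACK (8,3): turn L to W, flip to white, move to (8,2). |black|=3
Step 6: on WHITE (8,2): turn R to N, flip to black, move to (7,2). |black|=4
Step 7: on WHITE (7,2): turn R to E, flip to black, move to (7,3). |black|=5
Step 8: on WHITE (7,3): turn R to S, flip to black, move to (8,3). |black|=6
Step 9: on WHITE (8,3): turn R to W, flip to black, move to (8,2). |black|=7
Step 10: on BLACK (8,2): turn L to S, flip to white, move to (9,2). |black|=6
Step 11: on WHITE (9,2): turn R to W, flip to black, move to (9,1). |black|=7
Step 12: on WHITE (9,1): turn R to N, flip to black, move to (8,1). |black|=8
Step 13: on WHITE (8,1): turn R to E, flip to black, move to (8,2). |black|=9
Step 14: on WHITE (8,2): turn R to S, flip to black, move to (9,2). |black|=10
Step 15: on BLACK (9,2): turn L to E, flip to white, move to (9,3). |black|=9
Step 16: on BLACK (9,3): turn L to N, flip to white, move to (8,3). |black|=8
Step 17: on BLACK (8,3): turn L to W, flip to white, move to (8,2). |black|=7
Step 18: on BLACK (8,2): turn L to S, flip to white, move to (9,2). |black|=6
Step 19: on WHITE (9,2): turn R to W, flip to black, move to (9,1). |black|=7
Step 20: on BLACK (9,1): turn L to S, flip to white, move to (10,1). |black|=6

Answer: 10 1 S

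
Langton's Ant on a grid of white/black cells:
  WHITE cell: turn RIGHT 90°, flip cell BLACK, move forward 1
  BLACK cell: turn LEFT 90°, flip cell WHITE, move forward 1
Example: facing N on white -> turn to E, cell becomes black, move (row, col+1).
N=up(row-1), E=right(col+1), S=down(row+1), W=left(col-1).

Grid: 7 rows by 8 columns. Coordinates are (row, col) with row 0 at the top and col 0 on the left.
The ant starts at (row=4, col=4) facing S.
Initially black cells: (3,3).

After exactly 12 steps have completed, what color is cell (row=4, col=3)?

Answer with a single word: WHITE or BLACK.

Step 1: on WHITE (4,4): turn R to W, flip to black, move to (4,3). |black|=2
Step 2: on WHITE (4,3): turn R to N, flip to black, move to (3,3). |black|=3
Step 3: on BLACK (3,3): turn L to W, flip to white, move to (3,2). |black|=2
Step 4: on WHITE (3,2): turn R to N, flip to black, move to (2,2). |black|=3
Step 5: on WHITE (2,2): turn R to E, flip to black, move to (2,3). |black|=4
Step 6: on WHITE (2,3): turn R to S, flip to black, move to (3,3). |black|=5
Step 7: on WHITE (3,3): turn R to W, flip to black, move to (3,2). |black|=6
Step 8: on BLACK (3,2): turn L to S, flip to white, move to (4,2). |black|=5
Step 9: on WHITE (4,2): turn R to W, flip to black, move to (4,1). |black|=6
Step 10: on WHITE (4,1): turn R to N, flip to black, move to (3,1). |black|=7
Step 11: on WHITE (3,1): turn R to E, flip to black, move to (3,2). |black|=8
Step 12: on WHITE (3,2): turn R to S, flip to black, move to (4,2). |black|=9

Answer: BLACK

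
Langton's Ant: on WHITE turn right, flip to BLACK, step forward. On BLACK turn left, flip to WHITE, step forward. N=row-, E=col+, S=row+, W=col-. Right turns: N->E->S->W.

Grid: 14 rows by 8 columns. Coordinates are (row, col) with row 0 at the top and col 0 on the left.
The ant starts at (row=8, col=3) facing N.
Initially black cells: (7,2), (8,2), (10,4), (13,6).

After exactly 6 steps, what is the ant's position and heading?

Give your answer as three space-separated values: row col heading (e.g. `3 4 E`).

Answer: 9 2 S

Derivation:
Step 1: on WHITE (8,3): turn R to E, flip to black, move to (8,4). |black|=5
Step 2: on WHITE (8,4): turn R to S, flip to black, move to (9,4). |black|=6
Step 3: on WHITE (9,4): turn R to W, flip to black, move to (9,3). |black|=7
Step 4: on WHITE (9,3): turn R to N, flip to black, move to (8,3). |black|=8
Step 5: on BLACK (8,3): turn L to W, flip to white, move to (8,2). |black|=7
Step 6: on BLACK (8,2): turn L to S, flip to white, move to (9,2). |black|=6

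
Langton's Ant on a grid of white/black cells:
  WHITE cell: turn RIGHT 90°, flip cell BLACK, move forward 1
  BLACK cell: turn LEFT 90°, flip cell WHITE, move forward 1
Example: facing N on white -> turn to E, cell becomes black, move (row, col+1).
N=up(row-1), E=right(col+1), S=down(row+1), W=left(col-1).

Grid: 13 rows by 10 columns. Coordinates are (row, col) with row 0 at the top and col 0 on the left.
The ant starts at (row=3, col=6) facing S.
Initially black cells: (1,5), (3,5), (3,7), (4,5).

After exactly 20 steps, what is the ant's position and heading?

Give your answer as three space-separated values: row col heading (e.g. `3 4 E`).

Step 1: on WHITE (3,6): turn R to W, flip to black, move to (3,5). |black|=5
Step 2: on BLACK (3,5): turn L to S, flip to white, move to (4,5). |black|=4
Step 3: on BLACK (4,5): turn L to E, flip to white, move to (4,6). |black|=3
Step 4: on WHITE (4,6): turn R to S, flip to black, move to (5,6). |black|=4
Step 5: on WHITE (5,6): turn R to W, flip to black, move to (5,5). |black|=5
Step 6: on WHITE (5,5): turn R to N, flip to black, move to (4,5). |black|=6
Step 7: on WHITE (4,5): turn R to E, flip to black, move to (4,6). |black|=7
Step 8: on BLACK (4,6): turn L to N, flip to white, move to (3,6). |black|=6
Step 9: on BLACK (3,6): turn L to W, flip to white, move to (3,5). |black|=5
Step 10: on WHITE (3,5): turn R to N, flip to black, move to (2,5). |black|=6
Step 11: on WHITE (2,5): turn R to E, flip to black, move to (2,6). |black|=7
Step 12: on WHITE (2,6): turn R to S, flip to black, move to (3,6). |black|=8
Step 13: on WHITE (3,6): turn R to W, flip to black, move to (3,5). |black|=9
Step 14: on BLACK (3,5): turn L to S, flip to white, move to (4,5). |black|=8
Step 15: on BLACK (4,5): turn L to E, flip to white, move to (4,6). |black|=7
Step 16: on WHITE (4,6): turn R to S, flip to black, move to (5,6). |black|=8
Step 17: on BLACK (5,6): turn L to E, flip to white, move to (5,7). |black|=7
Step 18: on WHITE (5,7): turn R to S, flip to black, move to (6,7). |black|=8
Step 19: on WHITE (6,7): turn R to W, flip to black, move to (6,6). |black|=9
Step 20: on WHITE (6,6): turn R to N, flip to black, move to (5,6). |black|=10

Answer: 5 6 N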